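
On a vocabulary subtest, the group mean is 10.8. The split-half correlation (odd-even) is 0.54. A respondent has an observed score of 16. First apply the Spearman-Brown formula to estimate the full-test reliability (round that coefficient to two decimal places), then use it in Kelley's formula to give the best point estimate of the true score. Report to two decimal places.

Spearman-Brown: ρ = 2r/(1 + r) = 2(0.54)/(1 + 0.54) = 1.080/1.54 = 0.7013 → 0.70
Weight the observed score by reliability and the mean by (1 − reliability): T̂ = 0.70·16 + 0.30·10.8 = 11.20 + 3.240 = 14.440.

14.44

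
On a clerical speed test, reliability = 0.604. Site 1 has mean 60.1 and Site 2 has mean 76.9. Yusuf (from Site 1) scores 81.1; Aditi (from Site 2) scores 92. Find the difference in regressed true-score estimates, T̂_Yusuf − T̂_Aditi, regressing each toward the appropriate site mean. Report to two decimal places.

-13.24

T̂_Yusuf = 0.604(81.1) + 0.396(60.1) = 72.7840
T̂_Aditi = 0.604(92) + 0.396(76.9) = 86.0204
Difference = 72.7840 − 86.0204 = -13.2364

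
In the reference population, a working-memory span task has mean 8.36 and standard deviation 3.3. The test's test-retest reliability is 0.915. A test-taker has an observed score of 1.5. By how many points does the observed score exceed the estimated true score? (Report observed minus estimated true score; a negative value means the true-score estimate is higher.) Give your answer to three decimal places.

Kelley's formula gives T̂ = 0.915·1.5 + 0.085·8.36 = 1.3725 + 0.71060 = 2.08310.
X − T̂ = 1.5 − 2.0831 = -0.5831 → -0.583

-0.583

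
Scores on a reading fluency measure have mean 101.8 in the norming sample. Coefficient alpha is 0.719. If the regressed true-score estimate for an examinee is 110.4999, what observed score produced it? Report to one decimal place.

113.9

T̂ = ρX + (1 − ρ)μ  ⇒  X = (T̂ − (1 − ρ)μ) / ρ
X = (110.4999 − 0.281 × 101.8) / 0.719 = (110.4999 − 28.6058) / 0.719 = 81.8941 / 0.719 = 113.900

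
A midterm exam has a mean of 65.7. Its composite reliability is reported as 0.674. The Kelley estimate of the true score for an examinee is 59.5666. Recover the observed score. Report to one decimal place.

56.6

T̂ = ρX + (1 − ρ)μ  ⇒  X = (T̂ − (1 − ρ)μ) / ρ
X = (59.5666 − 0.326 × 65.7) / 0.674 = (59.5666 − 21.4182) / 0.674 = 38.1484 / 0.674 = 56.600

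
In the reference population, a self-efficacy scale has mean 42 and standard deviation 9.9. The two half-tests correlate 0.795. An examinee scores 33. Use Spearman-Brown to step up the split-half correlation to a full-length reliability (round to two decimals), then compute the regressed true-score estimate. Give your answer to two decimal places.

Spearman-Brown: ρ = 2r/(1 + r) = 2(0.795)/(1 + 0.795) = 1.5900/1.795 = 0.8858 → 0.89
T̂ = 0.89(33) + 0.11(42) = 29.37 + 4.62 = 33.990 → 33.99

33.99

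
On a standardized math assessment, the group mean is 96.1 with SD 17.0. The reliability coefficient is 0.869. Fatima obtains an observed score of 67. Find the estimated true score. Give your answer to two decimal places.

70.81

Kelley's formula gives T̂ = 0.869·67 + 0.131·96.1 = 58.223 + 12.5891 = 70.812.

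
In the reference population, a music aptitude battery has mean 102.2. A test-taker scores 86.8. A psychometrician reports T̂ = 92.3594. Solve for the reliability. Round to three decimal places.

0.639

T̂ = ρX + (1 − ρ)μ  ⇒  T̂ − μ = ρ(X − μ)
ρ = (T̂ − μ)/(X − μ) = (92.3594 − 102.2) / (86.8 − 102.2) = -9.8406 / -15.4 = 0.63900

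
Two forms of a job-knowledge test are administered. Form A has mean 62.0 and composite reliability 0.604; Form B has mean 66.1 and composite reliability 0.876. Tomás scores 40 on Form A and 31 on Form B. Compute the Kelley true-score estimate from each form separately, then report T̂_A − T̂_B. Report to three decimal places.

13.360

T̂_A = 0.604(40) + 0.396(62.0) = 48.71200
T̂_B = 0.876(31) + 0.124(66.1) = 35.35240
T̂_A − T̂_B = 13.35960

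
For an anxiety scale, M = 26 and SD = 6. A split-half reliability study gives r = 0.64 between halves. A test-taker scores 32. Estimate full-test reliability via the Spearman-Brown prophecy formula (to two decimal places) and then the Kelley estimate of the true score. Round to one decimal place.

30.7

Spearman-Brown: ρ = 2r/(1 + r) = 2(0.64)/(1 + 0.64) = 1.280/1.64 = 0.7805 → 0.78
Kelley's formula gives T̂ = 0.78·32 + 0.22·26 = 24.96 + 5.72 = 30.68.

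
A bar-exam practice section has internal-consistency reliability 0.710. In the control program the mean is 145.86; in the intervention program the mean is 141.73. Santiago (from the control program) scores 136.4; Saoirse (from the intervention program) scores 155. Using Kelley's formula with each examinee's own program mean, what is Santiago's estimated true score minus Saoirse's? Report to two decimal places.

T̂_Santiago = 0.710(136.4) + 0.290(145.86) = 139.1434
T̂_Saoirse = 0.710(155) + 0.290(141.73) = 151.1517
Difference = 139.1434 − 151.1517 = -12.0083

-12.01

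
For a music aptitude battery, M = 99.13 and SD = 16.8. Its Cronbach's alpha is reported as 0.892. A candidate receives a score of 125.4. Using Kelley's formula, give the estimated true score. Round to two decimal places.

122.56

T̂ = ρX + (1 − ρ)μ
  = 0.892 × 125.4 + 0.108 × 99.13
  = 111.8568 + 10.70604
  = 122.563
  ≈ 122.56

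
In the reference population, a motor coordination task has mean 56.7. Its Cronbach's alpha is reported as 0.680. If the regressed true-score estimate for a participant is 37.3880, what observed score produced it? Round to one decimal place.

28.3

T̂ = ρX + (1 − ρ)μ  ⇒  X = (T̂ − (1 − ρ)μ) / ρ
X = (37.3880 − 0.320 × 56.7) / 0.680 = (37.3880 − 18.1440) / 0.680 = 19.2440 / 0.680 = 28.300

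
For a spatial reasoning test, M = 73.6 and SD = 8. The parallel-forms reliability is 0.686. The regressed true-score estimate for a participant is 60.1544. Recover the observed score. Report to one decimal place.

54.0

T̂ = ρX + (1 − ρ)μ  ⇒  X = (T̂ − (1 − ρ)μ) / ρ
X = (60.1544 − 0.314 × 73.6) / 0.686 = (60.1544 − 23.1104) / 0.686 = 37.0440 / 0.686 = 54.000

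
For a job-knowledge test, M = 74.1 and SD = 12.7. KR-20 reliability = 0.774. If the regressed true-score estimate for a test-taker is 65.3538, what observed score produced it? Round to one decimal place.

62.8

T̂ = ρX + (1 − ρ)μ  ⇒  X = (T̂ − (1 − ρ)μ) / ρ
X = (65.3538 − 0.226 × 74.1) / 0.774 = (65.3538 − 16.7466) / 0.774 = 48.6072 / 0.774 = 62.800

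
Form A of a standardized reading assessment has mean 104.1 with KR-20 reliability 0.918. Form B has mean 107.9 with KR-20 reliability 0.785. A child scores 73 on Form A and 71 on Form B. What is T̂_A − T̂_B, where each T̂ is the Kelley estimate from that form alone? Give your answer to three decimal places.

T̂_A = 0.918(73) + 0.082(104.1) = 75.55020
T̂_B = 0.785(71) + 0.215(107.9) = 78.93350
T̂_A − T̂_B = -3.38330

-3.383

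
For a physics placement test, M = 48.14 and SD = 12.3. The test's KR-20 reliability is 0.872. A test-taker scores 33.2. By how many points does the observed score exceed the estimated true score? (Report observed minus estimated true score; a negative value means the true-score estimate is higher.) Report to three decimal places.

T̂ = 0.872(33.2) + 0.128(48.14) = 28.9504 + 6.16192 = 35.11232 → 35.1123
X − T̂ = 33.2 − 35.1123 = -1.9123 → -1.912

-1.912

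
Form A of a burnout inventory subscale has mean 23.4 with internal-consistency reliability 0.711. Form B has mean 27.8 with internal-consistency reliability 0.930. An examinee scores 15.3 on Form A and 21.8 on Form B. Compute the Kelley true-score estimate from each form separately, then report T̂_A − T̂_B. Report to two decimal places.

-4.58

T̂_A = 0.711(15.3) + 0.289(23.4) = 17.6409
T̂_B = 0.930(21.8) + 0.070(27.8) = 22.2200
T̂_A − T̂_B = -4.5791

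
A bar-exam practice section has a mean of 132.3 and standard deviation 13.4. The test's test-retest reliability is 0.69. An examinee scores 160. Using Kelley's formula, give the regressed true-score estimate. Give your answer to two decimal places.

151.41

T̂ = 0.69(160) + 0.31(132.3) = 110.40 + 41.013 = 151.413 → 151.41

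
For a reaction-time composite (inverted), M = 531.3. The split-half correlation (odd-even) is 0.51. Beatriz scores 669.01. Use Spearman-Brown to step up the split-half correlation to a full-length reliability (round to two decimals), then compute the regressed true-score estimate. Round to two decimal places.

Spearman-Brown: ρ = 2r/(1 + r) = 2(0.51)/(1 + 0.51) = 1.020/1.51 = 0.6755 → 0.68
Kelley's formula gives T̂ = 0.68·669.01 + 0.32·531.3 = 454.9268 + 170.016 = 624.943.

624.94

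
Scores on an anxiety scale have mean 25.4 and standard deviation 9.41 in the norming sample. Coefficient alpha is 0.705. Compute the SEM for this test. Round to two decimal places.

5.11

SEM = SD · √(1 − ρ) = 9.41 × √0.295 = 9.41 × 0.5431 = 5.111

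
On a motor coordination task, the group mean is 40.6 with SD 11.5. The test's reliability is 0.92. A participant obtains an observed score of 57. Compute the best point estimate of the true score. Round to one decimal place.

Weight the observed score by reliability and the mean by (1 − reliability): T̂ = 0.92·57 + 0.08·40.6 = 52.44 + 3.248 = 55.69.

55.7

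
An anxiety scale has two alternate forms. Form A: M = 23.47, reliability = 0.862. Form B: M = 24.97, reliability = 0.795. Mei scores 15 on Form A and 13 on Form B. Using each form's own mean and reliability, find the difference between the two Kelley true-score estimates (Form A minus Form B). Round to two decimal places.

T̂_A = 0.862(15) + 0.138(23.47) = 16.1689
T̂_B = 0.795(13) + 0.205(24.97) = 15.4538
T̂_A − T̂_B = 0.7150

0.72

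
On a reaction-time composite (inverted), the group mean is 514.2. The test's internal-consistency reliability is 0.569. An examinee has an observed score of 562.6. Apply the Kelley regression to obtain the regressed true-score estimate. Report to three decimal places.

T̂ = ρX + (1 − ρ)μ
  = 0.569 × 562.6 + 0.431 × 514.2
  = 320.1194 + 221.6202
  = 541.7396
  ≈ 541.740

541.740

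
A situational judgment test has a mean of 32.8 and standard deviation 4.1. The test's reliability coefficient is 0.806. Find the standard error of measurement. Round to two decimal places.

1.81

SEM = SD · √(1 − ρ) = 4.1 × √0.194 = 4.1 × 0.4405 = 1.806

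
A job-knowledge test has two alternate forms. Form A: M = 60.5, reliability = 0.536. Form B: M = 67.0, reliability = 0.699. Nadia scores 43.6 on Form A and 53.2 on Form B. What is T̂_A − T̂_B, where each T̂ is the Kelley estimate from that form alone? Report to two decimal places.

T̂_A = 0.536(43.6) + 0.464(60.5) = 51.4416
T̂_B = 0.699(53.2) + 0.301(67.0) = 57.3538
T̂_A − T̂_B = -5.9122

-5.91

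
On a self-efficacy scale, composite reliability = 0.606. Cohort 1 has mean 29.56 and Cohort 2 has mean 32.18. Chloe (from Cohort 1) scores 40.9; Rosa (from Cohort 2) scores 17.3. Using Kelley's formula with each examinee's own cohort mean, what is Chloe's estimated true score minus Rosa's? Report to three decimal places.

13.269

T̂_Chloe = 0.606(40.9) + 0.394(29.56) = 36.43204
T̂_Rosa = 0.606(17.3) + 0.394(32.18) = 23.16272
Difference = 36.43204 − 23.16272 = 13.26932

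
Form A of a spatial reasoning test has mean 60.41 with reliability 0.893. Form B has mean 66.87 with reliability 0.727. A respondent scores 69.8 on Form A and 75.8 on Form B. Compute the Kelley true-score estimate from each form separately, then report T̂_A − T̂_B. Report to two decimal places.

-4.57

T̂_A = 0.893(69.8) + 0.107(60.41) = 68.7953
T̂_B = 0.727(75.8) + 0.273(66.87) = 73.3621
T̂_A − T̂_B = -4.5668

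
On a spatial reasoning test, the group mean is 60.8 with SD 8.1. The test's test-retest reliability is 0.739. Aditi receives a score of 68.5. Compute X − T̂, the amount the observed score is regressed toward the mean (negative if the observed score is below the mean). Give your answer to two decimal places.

Weight the observed score by reliability and the mean by (1 − reliability): T̂ = 0.739·68.5 + 0.261·60.8 = 50.6215 + 15.8688 = 66.4903.
X − T̂ = 68.5 − 66.490 = 2.010 → 2.01

2.01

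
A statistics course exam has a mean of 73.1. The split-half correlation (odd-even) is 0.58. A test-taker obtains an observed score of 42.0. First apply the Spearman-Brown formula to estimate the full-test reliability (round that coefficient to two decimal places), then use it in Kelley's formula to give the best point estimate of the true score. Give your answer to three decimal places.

Spearman-Brown: ρ = 2r/(1 + r) = 2(0.58)/(1 + 0.58) = 1.160/1.58 = 0.7342 → 0.73
Kelley's formula gives T̂ = 0.73·42.0 + 0.27·73.1 = 30.660 + 19.737 = 50.3970.

50.397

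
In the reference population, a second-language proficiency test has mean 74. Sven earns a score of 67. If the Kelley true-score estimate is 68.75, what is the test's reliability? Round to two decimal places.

0.75

T̂ = ρX + (1 − ρ)μ  ⇒  T̂ − μ = ρ(X − μ)
ρ = (T̂ − μ)/(X − μ) = (68.75 − 74) / (67 − 74) = -5.25 / -7.0 = 0.7500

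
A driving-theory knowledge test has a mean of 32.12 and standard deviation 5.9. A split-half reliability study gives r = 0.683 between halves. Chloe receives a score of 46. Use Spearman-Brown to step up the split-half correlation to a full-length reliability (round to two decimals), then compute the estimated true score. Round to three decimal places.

43.363

Spearman-Brown: ρ = 2r/(1 + r) = 2(0.683)/(1 + 0.683) = 1.3660/1.683 = 0.8116 → 0.81
T̂ = ρX + (1 − ρ)μ
  = 0.81 × 46 + 0.19 × 32.12
  = 37.26 + 6.1028
  = 43.3628
  ≈ 43.363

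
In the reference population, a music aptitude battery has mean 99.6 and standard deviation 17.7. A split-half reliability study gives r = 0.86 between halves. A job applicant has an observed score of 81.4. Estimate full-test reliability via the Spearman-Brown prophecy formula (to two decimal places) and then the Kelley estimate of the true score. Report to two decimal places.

Spearman-Brown: ρ = 2r/(1 + r) = 2(0.86)/(1 + 0.86) = 1.720/1.86 = 0.9247 → 0.92
Weight the observed score by reliability and the mean by (1 − reliability): T̂ = 0.92·81.4 + 0.08·99.6 = 74.888 + 7.968 = 82.856.

82.86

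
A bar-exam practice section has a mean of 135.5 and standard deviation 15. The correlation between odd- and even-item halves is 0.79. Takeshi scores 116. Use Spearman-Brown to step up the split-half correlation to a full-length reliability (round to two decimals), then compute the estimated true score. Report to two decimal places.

Spearman-Brown: ρ = 2r/(1 + r) = 2(0.79)/(1 + 0.79) = 1.580/1.79 = 0.8827 → 0.88
T̂ = 0.88(116) + 0.12(135.5) = 102.08 + 16.260 = 118.340 → 118.34

118.34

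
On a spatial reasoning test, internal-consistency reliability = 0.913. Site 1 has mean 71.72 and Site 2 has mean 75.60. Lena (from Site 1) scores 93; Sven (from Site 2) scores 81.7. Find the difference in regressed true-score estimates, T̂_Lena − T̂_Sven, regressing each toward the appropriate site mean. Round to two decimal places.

T̂_Lena = 0.913(93) + 0.087(71.72) = 91.1486
T̂_Sven = 0.913(81.7) + 0.087(75.60) = 81.1693
Difference = 91.1486 − 81.1693 = 9.9793

9.98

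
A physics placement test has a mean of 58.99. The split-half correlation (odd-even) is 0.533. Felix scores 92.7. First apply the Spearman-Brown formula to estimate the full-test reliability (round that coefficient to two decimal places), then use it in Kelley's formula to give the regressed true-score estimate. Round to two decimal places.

82.59

Spearman-Brown: ρ = 2r/(1 + r) = 2(0.533)/(1 + 0.533) = 1.0660/1.533 = 0.6954 → 0.70
T̂ = ρX + (1 − ρ)μ
  = 0.70 × 92.7 + 0.30 × 58.99
  = 64.890 + 17.6970
  = 82.587
  ≈ 82.59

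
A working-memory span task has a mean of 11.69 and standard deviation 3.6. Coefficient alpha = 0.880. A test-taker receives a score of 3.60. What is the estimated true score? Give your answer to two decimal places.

T̂ = 0.880(3.60) + 0.120(11.69) = 3.16800 + 1.40280 = 4.571 → 4.57

4.57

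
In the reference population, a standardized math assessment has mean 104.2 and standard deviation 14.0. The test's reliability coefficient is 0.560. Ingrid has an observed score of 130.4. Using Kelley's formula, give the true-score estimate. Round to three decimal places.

T̂ = ρX + (1 − ρ)μ
  = 0.560 × 130.4 + 0.440 × 104.2
  = 73.0240 + 45.8480
  = 118.8720
  ≈ 118.872

118.872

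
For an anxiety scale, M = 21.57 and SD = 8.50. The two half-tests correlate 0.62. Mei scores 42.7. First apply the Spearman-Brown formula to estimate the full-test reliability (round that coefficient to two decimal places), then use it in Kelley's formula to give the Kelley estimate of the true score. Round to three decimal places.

Spearman-Brown: ρ = 2r/(1 + r) = 2(0.62)/(1 + 0.62) = 1.240/1.62 = 0.7654 → 0.77
Weight the observed score by reliability and the mean by (1 − reliability): T̂ = 0.77·42.7 + 0.23·21.57 = 32.879 + 4.9611 = 37.8401.

37.840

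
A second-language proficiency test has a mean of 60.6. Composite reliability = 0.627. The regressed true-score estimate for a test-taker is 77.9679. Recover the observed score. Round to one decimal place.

T̂ = ρX + (1 − ρ)μ  ⇒  X = (T̂ − (1 − ρ)μ) / ρ
X = (77.9679 − 0.373 × 60.6) / 0.627 = (77.9679 − 22.6038) / 0.627 = 55.3641 / 0.627 = 88.300

88.3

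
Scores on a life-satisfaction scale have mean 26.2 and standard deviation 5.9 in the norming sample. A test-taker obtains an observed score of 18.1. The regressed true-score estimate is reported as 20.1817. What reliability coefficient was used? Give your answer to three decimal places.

0.743

T̂ = ρX + (1 − ρ)μ  ⇒  T̂ − μ = ρ(X − μ)
ρ = (T̂ − μ)/(X − μ) = (20.1817 − 26.2) / (18.1 − 26.2) = -6.0183 / -8.1 = 0.74300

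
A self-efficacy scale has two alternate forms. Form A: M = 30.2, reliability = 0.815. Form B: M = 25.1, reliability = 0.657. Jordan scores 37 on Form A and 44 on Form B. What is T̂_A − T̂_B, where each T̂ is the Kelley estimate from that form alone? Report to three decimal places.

-1.775

T̂_A = 0.815(37) + 0.185(30.2) = 35.74200
T̂_B = 0.657(44) + 0.343(25.1) = 37.51730
T̂_A − T̂_B = -1.77530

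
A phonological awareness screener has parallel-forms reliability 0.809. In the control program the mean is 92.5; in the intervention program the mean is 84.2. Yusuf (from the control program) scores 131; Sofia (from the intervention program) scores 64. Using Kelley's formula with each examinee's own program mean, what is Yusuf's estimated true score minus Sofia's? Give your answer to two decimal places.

55.79

T̂_Yusuf = 0.809(131) + 0.191(92.5) = 123.6465
T̂_Sofia = 0.809(64) + 0.191(84.2) = 67.8582
Difference = 123.6465 − 67.8582 = 55.7883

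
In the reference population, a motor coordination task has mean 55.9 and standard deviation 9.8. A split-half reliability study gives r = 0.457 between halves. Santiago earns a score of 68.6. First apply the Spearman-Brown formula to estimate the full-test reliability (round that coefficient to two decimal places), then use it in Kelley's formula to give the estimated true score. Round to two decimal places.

Spearman-Brown: ρ = 2r/(1 + r) = 2(0.457)/(1 + 0.457) = 0.9140/1.457 = 0.6273 → 0.63
Regress the observed score toward the mean by the unreliability: T̂ = 0.63·68.6 + 0.37·55.9 = 43.218 + 20.683 = 63.901.

63.90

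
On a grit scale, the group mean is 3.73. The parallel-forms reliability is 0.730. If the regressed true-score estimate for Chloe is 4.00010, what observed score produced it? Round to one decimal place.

4.1

T̂ = ρX + (1 − ρ)μ  ⇒  X = (T̂ − (1 − ρ)μ) / ρ
X = (4.00010 − 0.270 × 3.73) / 0.730 = (4.00010 − 1.00710) / 0.730 = 2.99300 / 0.730 = 4.100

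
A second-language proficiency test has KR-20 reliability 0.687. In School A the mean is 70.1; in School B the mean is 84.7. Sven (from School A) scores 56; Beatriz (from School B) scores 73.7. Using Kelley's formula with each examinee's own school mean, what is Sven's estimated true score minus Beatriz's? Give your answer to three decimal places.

-16.730

T̂_Sven = 0.687(56) + 0.313(70.1) = 60.41330
T̂_Beatriz = 0.687(73.7) + 0.313(84.7) = 77.14300
Difference = 60.41330 − 77.14300 = -16.72970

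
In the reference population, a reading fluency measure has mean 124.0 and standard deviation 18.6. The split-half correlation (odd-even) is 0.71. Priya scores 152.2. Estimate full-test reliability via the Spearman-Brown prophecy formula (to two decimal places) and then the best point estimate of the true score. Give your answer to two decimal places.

147.41

Spearman-Brown: ρ = 2r/(1 + r) = 2(0.71)/(1 + 0.71) = 1.420/1.71 = 0.8304 → 0.83
T̂ = 0.83(152.2) + 0.17(124.0) = 126.326 + 21.080 = 147.406 → 147.41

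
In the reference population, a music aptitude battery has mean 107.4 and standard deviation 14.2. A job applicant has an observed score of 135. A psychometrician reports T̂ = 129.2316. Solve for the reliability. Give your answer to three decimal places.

T̂ = ρX + (1 − ρ)μ  ⇒  T̂ − μ = ρ(X − μ)
ρ = (T̂ − μ)/(X − μ) = (129.2316 − 107.4) / (135 − 107.4) = 21.8316 / 27.6 = 0.79100

0.791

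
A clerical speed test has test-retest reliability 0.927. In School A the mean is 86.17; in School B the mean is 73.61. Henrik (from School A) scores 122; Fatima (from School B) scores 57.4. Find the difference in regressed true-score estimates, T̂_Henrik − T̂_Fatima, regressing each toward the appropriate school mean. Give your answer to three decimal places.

60.801

T̂_Henrik = 0.927(122) + 0.073(86.17) = 119.38441
T̂_Fatima = 0.927(57.4) + 0.073(73.61) = 58.58333
Difference = 119.38441 − 58.58333 = 60.80108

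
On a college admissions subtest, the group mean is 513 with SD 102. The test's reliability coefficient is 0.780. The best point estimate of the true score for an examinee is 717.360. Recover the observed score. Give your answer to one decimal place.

775.0

T̂ = ρX + (1 − ρ)μ  ⇒  X = (T̂ − (1 − ρ)μ) / ρ
X = (717.360 − 0.220 × 513) / 0.780 = (717.360 − 112.860) / 0.780 = 604.500 / 0.780 = 775.000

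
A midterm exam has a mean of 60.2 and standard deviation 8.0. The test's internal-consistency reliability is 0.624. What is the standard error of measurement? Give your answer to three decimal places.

4.906

SEM = SD · √(1 − ρ) = 8.0 × √0.376 = 8.0 × 0.6132 = 4.9055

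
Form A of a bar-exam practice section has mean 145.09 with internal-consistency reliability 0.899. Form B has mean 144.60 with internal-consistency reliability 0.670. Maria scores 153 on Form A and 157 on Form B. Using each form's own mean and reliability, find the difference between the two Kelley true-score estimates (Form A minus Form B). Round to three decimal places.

-0.707

T̂_A = 0.899(153) + 0.101(145.09) = 152.20109
T̂_B = 0.670(157) + 0.330(144.60) = 152.90800
T̂_A − T̂_B = -0.70691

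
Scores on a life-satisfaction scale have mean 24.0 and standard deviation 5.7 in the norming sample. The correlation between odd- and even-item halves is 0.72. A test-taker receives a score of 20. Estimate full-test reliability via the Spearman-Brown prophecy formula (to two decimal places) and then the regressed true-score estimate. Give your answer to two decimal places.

Spearman-Brown: ρ = 2r/(1 + r) = 2(0.72)/(1 + 0.72) = 1.440/1.72 = 0.8372 → 0.84
T̂ = ρX + (1 − ρ)μ
  = 0.84 × 20 + 0.16 × 24.0
  = 16.80 + 3.840
  = 20.640
  ≈ 20.64

20.64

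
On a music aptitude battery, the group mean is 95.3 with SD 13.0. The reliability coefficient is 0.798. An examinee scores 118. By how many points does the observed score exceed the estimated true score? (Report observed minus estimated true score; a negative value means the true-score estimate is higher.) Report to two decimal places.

Weight the observed score by reliability and the mean by (1 − reliability): T̂ = 0.798·118 + 0.202·95.3 = 94.164 + 19.2506 = 113.4146.
X − T̂ = 118 − 113.415 = 4.585 → 4.59

4.59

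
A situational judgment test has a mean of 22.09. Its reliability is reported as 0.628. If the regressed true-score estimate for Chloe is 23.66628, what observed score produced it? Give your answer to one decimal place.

24.6

T̂ = ρX + (1 − ρ)μ  ⇒  X = (T̂ − (1 − ρ)μ) / ρ
X = (23.66628 − 0.372 × 22.09) / 0.628 = (23.66628 − 8.21748) / 0.628 = 15.44880 / 0.628 = 24.600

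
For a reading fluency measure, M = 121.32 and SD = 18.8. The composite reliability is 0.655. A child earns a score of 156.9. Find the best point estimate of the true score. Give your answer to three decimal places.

144.625

Kelley's formula gives T̂ = 0.655·156.9 + 0.345·121.32 = 102.7695 + 41.85540 = 144.6249.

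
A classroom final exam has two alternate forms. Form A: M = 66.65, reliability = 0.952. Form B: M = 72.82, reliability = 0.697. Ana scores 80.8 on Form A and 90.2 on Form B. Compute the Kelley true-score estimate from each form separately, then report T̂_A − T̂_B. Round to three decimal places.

-4.813

T̂_A = 0.952(80.8) + 0.048(66.65) = 80.12080
T̂_B = 0.697(90.2) + 0.303(72.82) = 84.93386
T̂_A − T̂_B = -4.81306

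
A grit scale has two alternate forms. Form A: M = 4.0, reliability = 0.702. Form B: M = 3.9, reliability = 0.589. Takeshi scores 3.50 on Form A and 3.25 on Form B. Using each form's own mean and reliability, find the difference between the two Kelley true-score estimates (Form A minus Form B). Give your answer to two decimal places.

T̂_A = 0.702(3.50) + 0.298(4.0) = 3.6490
T̂_B = 0.589(3.25) + 0.411(3.9) = 3.5171
T̂_A − T̂_B = 0.1319

0.13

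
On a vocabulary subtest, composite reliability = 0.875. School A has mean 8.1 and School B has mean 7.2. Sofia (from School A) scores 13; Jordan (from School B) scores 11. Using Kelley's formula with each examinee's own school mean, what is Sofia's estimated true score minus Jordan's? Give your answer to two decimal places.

1.86

T̂_Sofia = 0.875(13) + 0.125(8.1) = 12.3875
T̂_Jordan = 0.875(11) + 0.125(7.2) = 10.5250
Difference = 12.3875 − 10.5250 = 1.8625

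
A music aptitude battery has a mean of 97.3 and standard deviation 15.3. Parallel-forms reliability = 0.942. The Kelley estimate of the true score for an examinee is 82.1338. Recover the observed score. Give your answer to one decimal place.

81.2

T̂ = ρX + (1 − ρ)μ  ⇒  X = (T̂ − (1 − ρ)μ) / ρ
X = (82.1338 − 0.058 × 97.3) / 0.942 = (82.1338 − 5.6434) / 0.942 = 76.4904 / 0.942 = 81.200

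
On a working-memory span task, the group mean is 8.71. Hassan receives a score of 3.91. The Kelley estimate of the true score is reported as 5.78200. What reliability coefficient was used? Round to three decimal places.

T̂ = ρX + (1 − ρ)μ  ⇒  T̂ − μ = ρ(X − μ)
ρ = (T̂ − μ)/(X − μ) = (5.78200 − 8.71) / (3.91 − 8.71) = -2.92800 / -4.80 = 0.61000

0.610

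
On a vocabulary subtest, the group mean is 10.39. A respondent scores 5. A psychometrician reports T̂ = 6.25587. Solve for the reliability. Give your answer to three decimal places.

T̂ = ρX + (1 − ρ)μ  ⇒  T̂ − μ = ρ(X − μ)
ρ = (T̂ − μ)/(X − μ) = (6.25587 − 10.39) / (5 − 10.39) = -4.13413 / -5.39 = 0.76700

0.767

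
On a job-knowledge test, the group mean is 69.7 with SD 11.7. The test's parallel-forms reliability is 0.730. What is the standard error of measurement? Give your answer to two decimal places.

SEM = SD · √(1 − ρ) = 11.7 × √0.270 = 11.7 × 0.5196 = 6.079

6.08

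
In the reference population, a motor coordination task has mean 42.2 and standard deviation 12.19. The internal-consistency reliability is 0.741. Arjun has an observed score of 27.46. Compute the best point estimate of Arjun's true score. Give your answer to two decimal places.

T̂ = ρX + (1 − ρ)μ
  = 0.741 × 27.46 + 0.259 × 42.2
  = 20.34786 + 10.9298
  = 31.278
  ≈ 31.28

31.28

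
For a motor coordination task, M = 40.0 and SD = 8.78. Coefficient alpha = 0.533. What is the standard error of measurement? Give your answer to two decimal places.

SEM = SD · √(1 − ρ) = 8.78 × √0.467 = 8.78 × 0.6834 = 6.000

6.00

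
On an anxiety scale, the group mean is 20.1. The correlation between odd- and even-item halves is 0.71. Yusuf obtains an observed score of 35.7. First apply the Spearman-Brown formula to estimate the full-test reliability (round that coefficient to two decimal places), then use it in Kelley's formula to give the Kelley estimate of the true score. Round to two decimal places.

Spearman-Brown: ρ = 2r/(1 + r) = 2(0.71)/(1 + 0.71) = 1.420/1.71 = 0.8304 → 0.83
T̂ = 0.83(35.7) + 0.17(20.1) = 29.631 + 3.417 = 33.048 → 33.05

33.05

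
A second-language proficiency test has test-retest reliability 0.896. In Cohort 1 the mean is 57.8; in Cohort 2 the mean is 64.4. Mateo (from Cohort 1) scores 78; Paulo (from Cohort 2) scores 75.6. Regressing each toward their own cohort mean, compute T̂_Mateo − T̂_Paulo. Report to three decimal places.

1.464

T̂_Mateo = 0.896(78) + 0.104(57.8) = 75.89920
T̂_Paulo = 0.896(75.6) + 0.104(64.4) = 74.43520
Difference = 75.89920 − 74.43520 = 1.46400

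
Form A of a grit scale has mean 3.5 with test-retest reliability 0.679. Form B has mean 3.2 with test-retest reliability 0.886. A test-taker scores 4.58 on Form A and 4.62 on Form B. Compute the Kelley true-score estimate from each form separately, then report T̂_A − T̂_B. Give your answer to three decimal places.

T̂_A = 0.679(4.58) + 0.321(3.5) = 4.23332
T̂_B = 0.886(4.62) + 0.114(3.2) = 4.45812
T̂_A − T̂_B = -0.22480

-0.225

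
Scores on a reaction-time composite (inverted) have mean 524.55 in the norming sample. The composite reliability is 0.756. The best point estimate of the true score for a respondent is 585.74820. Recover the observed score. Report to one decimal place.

605.5

T̂ = ρX + (1 − ρ)μ  ⇒  X = (T̂ − (1 − ρ)μ) / ρ
X = (585.74820 − 0.244 × 524.55) / 0.756 = (585.74820 − 127.99020) / 0.756 = 457.75800 / 0.756 = 605.500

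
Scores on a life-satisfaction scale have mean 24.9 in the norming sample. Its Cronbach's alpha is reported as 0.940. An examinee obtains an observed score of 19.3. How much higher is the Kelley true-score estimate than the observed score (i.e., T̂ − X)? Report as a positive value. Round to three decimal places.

0.336

Weight the observed score by reliability and the mean by (1 − reliability): T̂ = 0.940·19.3 + 0.060·24.9 = 18.1420 + 1.4940 = 19.63600.
T̂ − X = 19.6360 − 19.3 = 0.3360 → 0.336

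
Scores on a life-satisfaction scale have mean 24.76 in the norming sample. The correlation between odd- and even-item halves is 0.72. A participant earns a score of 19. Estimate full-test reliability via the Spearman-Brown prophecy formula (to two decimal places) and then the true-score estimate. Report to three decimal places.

19.922

Spearman-Brown: ρ = 2r/(1 + r) = 2(0.72)/(1 + 0.72) = 1.440/1.72 = 0.8372 → 0.84
Weight the observed score by reliability and the mean by (1 − reliability): T̂ = 0.84·19 + 0.16·24.76 = 15.96 + 3.9616 = 19.9216.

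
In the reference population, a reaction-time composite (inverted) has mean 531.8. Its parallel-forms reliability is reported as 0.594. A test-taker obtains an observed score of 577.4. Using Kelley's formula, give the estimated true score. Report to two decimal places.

T̂ = 0.594(577.4) + 0.406(531.8) = 342.9756 + 215.9108 = 558.886 → 558.89

558.89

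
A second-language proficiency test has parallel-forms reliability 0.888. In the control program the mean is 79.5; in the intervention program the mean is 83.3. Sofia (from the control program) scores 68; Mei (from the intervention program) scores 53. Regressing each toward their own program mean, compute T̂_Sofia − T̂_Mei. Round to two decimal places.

12.89

T̂_Sofia = 0.888(68) + 0.112(79.5) = 69.2880
T̂_Mei = 0.888(53) + 0.112(83.3) = 56.3936
Difference = 69.2880 − 56.3936 = 12.8944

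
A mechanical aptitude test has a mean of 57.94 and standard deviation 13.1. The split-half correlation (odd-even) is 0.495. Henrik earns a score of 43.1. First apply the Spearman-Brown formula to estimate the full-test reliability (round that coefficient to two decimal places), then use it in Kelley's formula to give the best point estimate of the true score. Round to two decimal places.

48.15

Spearman-Brown: ρ = 2r/(1 + r) = 2(0.495)/(1 + 0.495) = 0.9900/1.495 = 0.6622 → 0.66
T̂ = 0.66(43.1) + 0.34(57.94) = 28.446 + 19.6996 = 48.146 → 48.15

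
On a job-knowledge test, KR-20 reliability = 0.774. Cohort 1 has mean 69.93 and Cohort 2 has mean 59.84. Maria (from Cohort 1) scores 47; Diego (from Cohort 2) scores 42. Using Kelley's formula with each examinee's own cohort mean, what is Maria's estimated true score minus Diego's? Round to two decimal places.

T̂_Maria = 0.774(47) + 0.226(69.93) = 52.1822
T̂_Diego = 0.774(42) + 0.226(59.84) = 46.0318
Difference = 52.1822 − 46.0318 = 6.1503

6.15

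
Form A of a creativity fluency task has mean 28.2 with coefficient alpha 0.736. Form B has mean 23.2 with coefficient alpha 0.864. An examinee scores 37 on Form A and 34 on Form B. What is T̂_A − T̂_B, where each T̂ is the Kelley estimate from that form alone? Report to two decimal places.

2.15

T̂_A = 0.736(37) + 0.264(28.2) = 34.6768
T̂_B = 0.864(34) + 0.136(23.2) = 32.5312
T̂_A − T̂_B = 2.1456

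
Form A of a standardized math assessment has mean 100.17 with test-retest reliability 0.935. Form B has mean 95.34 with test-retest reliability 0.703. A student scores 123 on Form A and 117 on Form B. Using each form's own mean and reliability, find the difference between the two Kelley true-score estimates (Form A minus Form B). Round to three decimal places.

10.949

T̂_A = 0.935(123) + 0.065(100.17) = 121.51605
T̂_B = 0.703(117) + 0.297(95.34) = 110.56698
T̂_A − T̂_B = 10.94907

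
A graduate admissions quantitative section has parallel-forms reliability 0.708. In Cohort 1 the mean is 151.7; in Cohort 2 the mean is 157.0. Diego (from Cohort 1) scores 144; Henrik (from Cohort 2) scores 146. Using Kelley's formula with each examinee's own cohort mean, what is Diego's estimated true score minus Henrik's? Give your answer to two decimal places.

T̂_Diego = 0.708(144) + 0.292(151.7) = 146.2484
T̂_Henrik = 0.708(146) + 0.292(157.0) = 149.2120
Difference = 146.2484 − 149.2120 = -2.9636

-2.96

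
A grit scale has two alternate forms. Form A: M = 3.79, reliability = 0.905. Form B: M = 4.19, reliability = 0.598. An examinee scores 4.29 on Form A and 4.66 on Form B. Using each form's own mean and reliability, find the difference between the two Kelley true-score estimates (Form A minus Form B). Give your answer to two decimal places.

-0.23

T̂_A = 0.905(4.29) + 0.095(3.79) = 4.2425
T̂_B = 0.598(4.66) + 0.402(4.19) = 4.4711
T̂_A − T̂_B = -0.2286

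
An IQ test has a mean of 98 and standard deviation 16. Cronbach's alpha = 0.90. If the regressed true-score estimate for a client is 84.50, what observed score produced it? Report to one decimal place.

83.0

T̂ = ρX + (1 − ρ)μ  ⇒  X = (T̂ − (1 − ρ)μ) / ρ
X = (84.50 − 0.10 × 98) / 0.90 = (84.50 − 9.80) / 0.90 = 74.70 / 0.90 = 83.000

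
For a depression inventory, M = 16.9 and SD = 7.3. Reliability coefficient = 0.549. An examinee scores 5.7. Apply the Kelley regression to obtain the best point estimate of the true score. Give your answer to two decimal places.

10.75

T̂ = 0.549(5.7) + 0.451(16.9) = 3.1293 + 7.6219 = 10.751 → 10.75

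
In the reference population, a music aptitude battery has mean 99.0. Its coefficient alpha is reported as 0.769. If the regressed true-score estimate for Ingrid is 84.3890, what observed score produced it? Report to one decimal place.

T̂ = ρX + (1 − ρ)μ  ⇒  X = (T̂ − (1 − ρ)μ) / ρ
X = (84.3890 − 0.231 × 99.0) / 0.769 = (84.3890 − 22.8690) / 0.769 = 61.5200 / 0.769 = 80.000

80.0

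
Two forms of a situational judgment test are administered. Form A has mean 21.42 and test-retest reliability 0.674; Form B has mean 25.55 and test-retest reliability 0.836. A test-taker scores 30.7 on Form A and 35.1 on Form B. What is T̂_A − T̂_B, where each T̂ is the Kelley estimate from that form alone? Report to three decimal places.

T̂_A = 0.674(30.7) + 0.326(21.42) = 27.67472
T̂_B = 0.836(35.1) + 0.164(25.55) = 33.53380
T̂_A − T̂_B = -5.85908

-5.859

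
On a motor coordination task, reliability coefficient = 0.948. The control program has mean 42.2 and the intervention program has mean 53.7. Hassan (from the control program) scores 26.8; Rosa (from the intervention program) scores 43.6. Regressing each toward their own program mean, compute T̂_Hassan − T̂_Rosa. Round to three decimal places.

-16.524

T̂_Hassan = 0.948(26.8) + 0.052(42.2) = 27.60080
T̂_Rosa = 0.948(43.6) + 0.052(53.7) = 44.12520
Difference = 27.60080 − 44.12520 = -16.52440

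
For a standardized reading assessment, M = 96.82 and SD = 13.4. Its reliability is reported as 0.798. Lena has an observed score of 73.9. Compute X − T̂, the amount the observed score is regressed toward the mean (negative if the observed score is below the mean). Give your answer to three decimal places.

Kelley's formula gives T̂ = 0.798·73.9 + 0.202·96.82 = 58.9722 + 19.55764 = 78.52984.
X − T̂ = 73.9 − 78.5298 = -4.6298 → -4.630

-4.630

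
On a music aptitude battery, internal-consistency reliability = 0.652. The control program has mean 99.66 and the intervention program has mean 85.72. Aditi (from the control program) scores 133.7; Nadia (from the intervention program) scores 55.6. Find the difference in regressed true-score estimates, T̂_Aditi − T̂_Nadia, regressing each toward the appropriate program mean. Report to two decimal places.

T̂_Aditi = 0.652(133.7) + 0.348(99.66) = 121.8541
T̂_Nadia = 0.652(55.6) + 0.348(85.72) = 66.0818
Difference = 121.8541 − 66.0818 = 55.7723

55.77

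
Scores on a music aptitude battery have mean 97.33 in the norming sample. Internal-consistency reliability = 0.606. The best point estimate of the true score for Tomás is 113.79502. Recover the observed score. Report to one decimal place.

T̂ = ρX + (1 − ρ)μ  ⇒  X = (T̂ − (1 − ρ)μ) / ρ
X = (113.79502 − 0.394 × 97.33) / 0.606 = (113.79502 − 38.34802) / 0.606 = 75.44700 / 0.606 = 124.500

124.5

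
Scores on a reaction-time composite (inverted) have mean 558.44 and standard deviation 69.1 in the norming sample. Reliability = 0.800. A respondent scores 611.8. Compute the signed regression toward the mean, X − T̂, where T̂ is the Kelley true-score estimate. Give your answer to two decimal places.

T̂ = ρX + (1 − ρ)μ
  = 0.800 × 611.8 + 0.200 × 558.44
  = 489.4400 + 111.68800
  = 601.1280
  ≈ 601.128
X − T̂ = 611.8 − 601.128 = 10.672 → 10.67

10.67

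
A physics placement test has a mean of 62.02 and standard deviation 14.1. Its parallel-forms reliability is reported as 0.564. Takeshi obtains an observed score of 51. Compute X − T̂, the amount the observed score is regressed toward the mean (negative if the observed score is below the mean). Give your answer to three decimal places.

Kelley's formula gives T̂ = 0.564·51 + 0.436·62.02 = 28.764 + 27.04072 = 55.80472.
X − T̂ = 51 − 55.8047 = -4.8047 → -4.805

-4.805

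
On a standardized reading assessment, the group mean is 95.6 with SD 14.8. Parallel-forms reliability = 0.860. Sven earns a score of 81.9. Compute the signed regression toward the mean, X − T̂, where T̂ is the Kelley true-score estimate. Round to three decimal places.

T̂ = 0.860(81.9) + 0.140(95.6) = 70.4340 + 13.3840 = 83.81800 → 83.8180
X − T̂ = 81.9 − 83.8180 = -1.9180 → -1.918

-1.918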